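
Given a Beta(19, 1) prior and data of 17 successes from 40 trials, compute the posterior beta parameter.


Number of failures = 40 - 17 = 23
Posterior beta = 1 + 23 = 24

24


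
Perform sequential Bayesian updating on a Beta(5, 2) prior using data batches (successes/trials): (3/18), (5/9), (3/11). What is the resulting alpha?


Accumulate successes: 11
Posterior alpha = prior alpha + sum of successes
= 5 + 11 = 16

16


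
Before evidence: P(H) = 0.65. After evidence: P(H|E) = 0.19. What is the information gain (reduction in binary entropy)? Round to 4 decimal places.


Prior entropy = 0.9341
Posterior entropy = 0.7015
Information gain = 0.9341 - 0.7015 = 0.2326

0.2326


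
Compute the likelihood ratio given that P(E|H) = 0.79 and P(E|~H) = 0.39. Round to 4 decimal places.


LR = P(E|H) / P(E|~H)
= 0.79 / 0.39 = 2.0256

2.0256


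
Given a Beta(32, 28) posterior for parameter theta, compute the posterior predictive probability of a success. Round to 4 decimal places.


For a Beta-Bernoulli model, the predictive probability is the mean:
P(success) = 32/(32+28) = 32/60 = 0.5333

0.5333


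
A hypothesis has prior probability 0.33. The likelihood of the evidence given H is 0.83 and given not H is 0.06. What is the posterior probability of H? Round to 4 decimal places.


Using Bayes' theorem:
P(E) = 0.33 * 0.83 + 0.67 * 0.06
P(E) = 0.3141
P(H|E) = (0.33 * 0.83) / 0.3141 = 0.872

0.872


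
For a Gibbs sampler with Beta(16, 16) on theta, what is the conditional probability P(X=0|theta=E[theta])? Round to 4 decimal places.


E[theta] = 16/(16+16) = 0.5
P(X=0|theta) = 1 - theta = 0.5

0.5


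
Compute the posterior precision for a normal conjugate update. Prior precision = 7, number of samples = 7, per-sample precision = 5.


tau_post = tau_0 + n * tau
= 7 + 7 * 5 = 42

42


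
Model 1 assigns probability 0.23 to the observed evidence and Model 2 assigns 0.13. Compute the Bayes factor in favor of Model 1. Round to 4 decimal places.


BF = P(data|M1) / P(data|M2)
= 0.23 / 0.13 = 1.7692

1.7692


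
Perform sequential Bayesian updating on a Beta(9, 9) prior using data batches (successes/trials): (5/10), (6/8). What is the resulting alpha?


Accumulate successes: 11
Posterior alpha = prior alpha + sum of successes
= 9 + 11 = 20

20


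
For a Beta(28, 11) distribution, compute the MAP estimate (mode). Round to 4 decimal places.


MAP = mode = (a-1)/(a+b-2)
= (28-1)/(28+11-2)
= 27/37 = 0.7297

0.7297


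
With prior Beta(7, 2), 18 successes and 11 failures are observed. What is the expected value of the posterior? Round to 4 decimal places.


Posterior = Beta(25, 13)
E[theta] = alpha/(alpha+beta)
= 25/38 = 0.6579

0.6579


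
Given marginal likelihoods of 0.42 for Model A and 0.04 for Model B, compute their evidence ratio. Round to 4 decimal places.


Ratio = ML(A) / ML(B) = 0.42/0.04
= 10.5

10.5


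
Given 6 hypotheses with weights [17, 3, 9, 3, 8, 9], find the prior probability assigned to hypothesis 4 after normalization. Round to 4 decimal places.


To normalize, divide each weight by the sum of all weights.
Sum = 49
Prior(H4) = 3/49 = 0.0612

0.0612


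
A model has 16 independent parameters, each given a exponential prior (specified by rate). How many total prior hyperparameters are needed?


Each exponential prior needs 1 hyperparameter (rate).
Total = 1 * 16 = 16

16


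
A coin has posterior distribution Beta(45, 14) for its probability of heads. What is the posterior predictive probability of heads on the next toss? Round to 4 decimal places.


Posterior predictive = E[theta] = alpha/(alpha+beta)
= 45/59
= 0.7627

0.7627


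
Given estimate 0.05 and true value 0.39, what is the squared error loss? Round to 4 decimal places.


Squared error = (estimate - true)^2
Difference = -0.34
Loss = -0.34^2 = 0.1156

0.1156


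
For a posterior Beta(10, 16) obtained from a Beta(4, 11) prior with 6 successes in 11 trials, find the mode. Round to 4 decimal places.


Mode = (alpha - 1) / (alpha + beta - 2)
= 9 / 24
= 0.375

0.375


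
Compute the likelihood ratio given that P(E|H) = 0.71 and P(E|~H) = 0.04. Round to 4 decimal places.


LR = P(E|H) / P(E|~H)
= 0.71 / 0.04 = 17.75

17.75


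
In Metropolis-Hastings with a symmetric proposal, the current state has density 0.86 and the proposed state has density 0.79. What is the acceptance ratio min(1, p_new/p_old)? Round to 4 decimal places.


Ratio = p_new / p_old = 0.79 / 0.86 = 0.9186
Acceptance = min(1, 0.9186) = 0.9186

0.9186


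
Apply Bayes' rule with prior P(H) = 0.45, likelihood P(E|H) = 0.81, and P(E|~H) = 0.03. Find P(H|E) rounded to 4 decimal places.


Step 1: Compute marginal P(E) = P(E|H)P(H) + P(E|~H)P(~H)
= 0.81*0.45 + 0.03*0.55 = 0.381
Step 2: P(H|E) = P(E|H)P(H)/P(E) = 0.3645/0.381
= 0.9567

0.9567


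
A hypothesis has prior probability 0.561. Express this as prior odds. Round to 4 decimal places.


Odds = P(H) / P(not H) = 0.561 / 0.439
= 1.2779

1.2779


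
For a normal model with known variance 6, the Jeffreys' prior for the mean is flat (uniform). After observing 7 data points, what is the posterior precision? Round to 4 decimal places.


Jeffreys' prior for normal mean (known variance) is flat.
Prior precision = 0.
Posterior precision = prior_prec + n/sigma^2 = 0 + 7/6
= 1.1667

1.1667


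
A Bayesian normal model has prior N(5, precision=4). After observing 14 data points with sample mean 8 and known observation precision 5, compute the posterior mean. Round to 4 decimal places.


Posterior mean = (prior_precision * prior_mean + n * data_precision * data_mean) / (prior_precision + n * data_precision)
Numerator = 4*5 + 14*5*8 = 580
Denominator = 4 + 14*5 = 74
Posterior mean = 7.8378

7.8378


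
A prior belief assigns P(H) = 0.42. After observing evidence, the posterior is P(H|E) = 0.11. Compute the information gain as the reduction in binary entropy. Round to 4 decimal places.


H(prior) = -0.42*log2(0.42) - 0.58*log2(0.58)
= 0.9815
H(post) = -0.11*log2(0.11) - 0.89*log2(0.89)
= 0.4999
IG = 0.9815 - 0.4999 = 0.4815

0.4815


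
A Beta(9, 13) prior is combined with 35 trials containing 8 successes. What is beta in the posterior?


In conjugate updating:
beta_posterior = beta_prior + (n - k)
= 13 + (35 - 8)
= 13 + 27 = 40

40


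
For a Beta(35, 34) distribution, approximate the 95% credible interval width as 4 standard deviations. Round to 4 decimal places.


Variance of Beta(a,b) = ab / ((a+b)^2 * (a+b+1))
= 35*34 / ((69)^2 * 70)
= 0.0036
SD = sqrt(0.0036) = 0.0598
Width = 4 * SD = 0.239

0.239


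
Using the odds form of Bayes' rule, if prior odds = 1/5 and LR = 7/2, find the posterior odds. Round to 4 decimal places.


Bayes' rule in odds form: posterior odds = prior odds * LR
= (1 * 7) / (5 * 2)
= 7/10 = 0.7

0.7


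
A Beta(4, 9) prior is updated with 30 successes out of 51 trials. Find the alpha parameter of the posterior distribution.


In the Beta-Binomial conjugate update:
alpha_post = alpha_prior + successes
= 4 + 30
= 34

34


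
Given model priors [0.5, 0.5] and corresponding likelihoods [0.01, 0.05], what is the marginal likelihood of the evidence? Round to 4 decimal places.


P(E) = sum_i P(M_i) P(E|M_i)
= 0.005 + 0.025
= 0.03

0.03


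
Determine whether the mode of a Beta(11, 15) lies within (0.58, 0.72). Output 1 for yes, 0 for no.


First find the mode: (a-1)/(a+b-2) = 0.4167
Is 0.4167 in (0.58, 0.72)? 0

0


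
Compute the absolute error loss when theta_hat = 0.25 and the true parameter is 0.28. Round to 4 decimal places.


L = |theta_hat - theta_true|
= |0.25 - 0.28| = 0.03

0.03


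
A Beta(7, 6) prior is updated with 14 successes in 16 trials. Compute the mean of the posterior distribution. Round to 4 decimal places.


After update: Beta(21, 8)
Mean = 21 / (21 + 8) = 21 / 29
= 0.7241

0.7241


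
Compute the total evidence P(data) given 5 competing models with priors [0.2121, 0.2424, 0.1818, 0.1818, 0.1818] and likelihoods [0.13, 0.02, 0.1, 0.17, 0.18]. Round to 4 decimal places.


Marginal likelihood = sum P(model_i) * P(data|model_i)
Model 1: 0.2121 * 0.13 = 0.0276
Model 2: 0.2424 * 0.02 = 0.0048
Model 3: 0.1818 * 0.1 = 0.0182
Model 4: 0.1818 * 0.17 = 0.0309
Model 5: 0.1818 * 0.18 = 0.0327
Total = 0.1142

0.1142


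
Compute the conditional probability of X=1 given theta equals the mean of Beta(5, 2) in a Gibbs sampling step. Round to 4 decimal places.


Mean of Beta(5, 2) = 0.7143
P(X=1 | theta=0.7143) = 0.7143

0.7143


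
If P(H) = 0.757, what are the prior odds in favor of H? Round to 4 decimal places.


Prior odds = P(H) / (1 - P(H))
= 0.757 / 0.243
= 3.1152

3.1152


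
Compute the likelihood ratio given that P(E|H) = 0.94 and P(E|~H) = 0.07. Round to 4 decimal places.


LR = P(E|H) / P(E|~H)
= 0.94 / 0.07 = 13.4286

13.4286


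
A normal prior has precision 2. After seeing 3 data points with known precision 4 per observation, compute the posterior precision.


In the conjugate normal model, precisions add:
tau_posterior = tau_prior + n * tau_data
= 2 + 3*4 = 14

14


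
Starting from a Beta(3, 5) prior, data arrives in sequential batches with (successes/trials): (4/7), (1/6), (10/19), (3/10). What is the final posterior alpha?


In sequential Bayesian updating, we sum all successes.
Total successes = 18
Final alpha = 3 + 18 = 21

21


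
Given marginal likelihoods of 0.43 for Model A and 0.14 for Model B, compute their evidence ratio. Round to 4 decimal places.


Ratio = ML(A) / ML(B) = 0.43/0.14
= 3.0714

3.0714


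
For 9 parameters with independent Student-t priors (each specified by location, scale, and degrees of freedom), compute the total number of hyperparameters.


A Student-t prior has 3 hyperparameters per parameter.
Total = 9 * 3 = 27

27


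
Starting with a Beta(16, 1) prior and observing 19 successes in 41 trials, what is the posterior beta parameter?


Posterior beta = prior beta + failures
Failures = 41 - 19 = 22
beta_post = 1 + 22 = 23

23


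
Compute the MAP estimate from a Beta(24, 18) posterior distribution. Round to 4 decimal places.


MAP = mode of Beta distribution
= (alpha - 1)/(alpha + beta - 2)
= (24-1)/(24+18-2)
= 23/40 = 0.575

0.575


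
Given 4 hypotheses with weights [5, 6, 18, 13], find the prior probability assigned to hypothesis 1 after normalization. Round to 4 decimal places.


To normalize, divide each weight by the sum of all weights.
Sum = 42
Prior(H1) = 5/42 = 0.119

0.119


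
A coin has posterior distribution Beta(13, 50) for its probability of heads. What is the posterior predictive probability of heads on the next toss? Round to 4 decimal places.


Posterior predictive = E[theta] = alpha/(alpha+beta)
= 13/63
= 0.2063

0.2063


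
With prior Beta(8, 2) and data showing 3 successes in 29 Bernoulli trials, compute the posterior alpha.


Conjugate update: alpha_posterior = alpha_prior + k
= 8 + 3 = 11

11


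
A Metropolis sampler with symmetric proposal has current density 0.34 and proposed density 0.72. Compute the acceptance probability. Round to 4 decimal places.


For symmetric proposals, acceptance = min(1, pi(x*)/pi(x))
= min(1, 0.72/0.34)
= min(1, 2.1176) = 1.0

1.0


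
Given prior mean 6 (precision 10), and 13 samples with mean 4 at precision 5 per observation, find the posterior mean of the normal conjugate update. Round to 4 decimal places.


The posterior mean is a precision-weighted average of prior and data.
Post. prec. = 10 + 65 = 75
Post. mean = (60 + 260)/75 = 320/75 = 4.2667

4.2667


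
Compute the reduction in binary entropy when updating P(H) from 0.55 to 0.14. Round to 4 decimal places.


H_before = -p*log2(p) - (1-p)*log2(1-p) for p=0.55: 0.9928
H_after for p=0.14: 0.5842
Reduction = 0.9928 - 0.5842 = 0.4085

0.4085


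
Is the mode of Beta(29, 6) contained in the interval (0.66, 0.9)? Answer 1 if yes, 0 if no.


Mode = (a-1)/(a+b-2) = 28/33 = 0.8485
Interval: (0.66, 0.9)
Contains mode? 1

1


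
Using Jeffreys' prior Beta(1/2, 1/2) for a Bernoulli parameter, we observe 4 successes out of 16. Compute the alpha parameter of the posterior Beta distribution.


Conjugate update: Beta(0.5 + k, 0.5 + n - k).
k = 4, n - k = 12
Posterior alpha = 0.5 + k = 0.5 + 4 = 4.5

4.5


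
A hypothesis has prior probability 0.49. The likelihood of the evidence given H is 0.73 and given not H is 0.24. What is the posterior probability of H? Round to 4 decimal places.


Using Bayes' theorem:
P(E) = 0.49 * 0.73 + 0.51 * 0.24
P(E) = 0.4801
P(H|E) = (0.49 * 0.73) / 0.4801 = 0.7451

0.7451


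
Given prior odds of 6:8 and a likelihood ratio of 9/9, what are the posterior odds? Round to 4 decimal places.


Posterior odds = prior odds * LR
Prior odds = 6/8 = 0.75
LR = 9/9 = 1.0
Posterior odds = 0.75 * 1.0 = 0.75

0.75


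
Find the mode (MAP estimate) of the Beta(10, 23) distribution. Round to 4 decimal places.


For Beta(a,b) with a,b > 1:
Mode = (a-1)/(a+b-2) = (10-1)/(33-2)
= 9/31 = 0.2903

0.2903


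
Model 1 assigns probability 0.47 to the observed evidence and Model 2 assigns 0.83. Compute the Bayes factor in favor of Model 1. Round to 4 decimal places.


BF = P(data|M1) / P(data|M2)
= 0.47 / 0.83 = 0.5663

0.5663


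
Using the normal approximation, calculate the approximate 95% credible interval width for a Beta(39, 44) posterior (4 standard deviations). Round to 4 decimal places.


Var(Beta) = 39*44/(83^2 * 84) = 0.003
SD = 0.0545
Width ~ 4*SD = 0.2178

0.2178


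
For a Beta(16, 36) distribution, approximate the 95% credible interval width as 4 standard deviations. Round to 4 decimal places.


Variance of Beta(a,b) = ab / ((a+b)^2 * (a+b+1))
= 16*36 / ((52)^2 * 53)
= 0.004
SD = sqrt(0.004) = 0.0634
Width = 4 * SD = 0.2536

0.2536


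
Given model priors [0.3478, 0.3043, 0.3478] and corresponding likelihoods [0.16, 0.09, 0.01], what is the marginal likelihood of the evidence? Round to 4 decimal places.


P(E) = sum_i P(M_i) P(E|M_i)
= 0.0556 + 0.0274 + 0.0035
= 0.0865

0.0865


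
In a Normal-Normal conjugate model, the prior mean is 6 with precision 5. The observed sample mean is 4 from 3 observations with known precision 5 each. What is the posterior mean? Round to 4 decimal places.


Posterior precision = tau0 + n*tau = 5 + 3*5 = 20
Posterior mean = (tau0*mu0 + n*tau*xbar) / posterior_precision
= (5*6 + 3*5*4) / 20
= 90 / 20 = 4.5

4.5


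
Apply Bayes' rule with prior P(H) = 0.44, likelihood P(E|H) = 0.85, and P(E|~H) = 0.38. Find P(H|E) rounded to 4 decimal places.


Step 1: Compute marginal P(E) = P(E|H)P(H) + P(E|~H)P(~H)
= 0.85*0.44 + 0.38*0.56 = 0.5868
Step 2: P(H|E) = P(E|H)P(H)/P(E) = 0.374/0.5868
= 0.6374

0.6374


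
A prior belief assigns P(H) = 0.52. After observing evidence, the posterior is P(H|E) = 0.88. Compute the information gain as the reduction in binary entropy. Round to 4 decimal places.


H(prior) = -0.52*log2(0.52) - 0.48*log2(0.48)
= 0.9988
H(post) = -0.88*log2(0.88) - 0.12*log2(0.12)
= 0.5294
IG = 0.9988 - 0.5294 = 0.4695

0.4695


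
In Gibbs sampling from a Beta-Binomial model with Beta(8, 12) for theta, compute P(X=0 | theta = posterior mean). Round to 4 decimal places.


Posterior mean = alpha/(alpha+beta) = 8/20 = 0.4
P(X=0|theta=mean) = 1 - theta = 0.6

0.6


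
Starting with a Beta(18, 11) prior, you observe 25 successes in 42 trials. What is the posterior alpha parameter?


For a Beta-Binomial conjugate model:
Posterior alpha = prior alpha + number of successes
= 18 + 25 = 43

43


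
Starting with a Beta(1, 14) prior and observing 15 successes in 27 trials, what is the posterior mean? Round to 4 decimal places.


Posterior parameters: alpha = 1 + 15 = 16
beta = 14 + 12 = 26
Posterior mean = alpha / (alpha + beta) = 16 / 42
= 0.381

0.381


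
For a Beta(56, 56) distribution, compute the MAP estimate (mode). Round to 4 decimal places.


MAP = mode = (a-1)/(a+b-2)
= (56-1)/(56+56-2)
= 55/110 = 0.5

0.5


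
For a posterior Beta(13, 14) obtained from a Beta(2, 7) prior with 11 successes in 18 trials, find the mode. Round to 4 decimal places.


Mode = (alpha - 1) / (alpha + beta - 2)
= 12 / 25
= 0.48

0.48


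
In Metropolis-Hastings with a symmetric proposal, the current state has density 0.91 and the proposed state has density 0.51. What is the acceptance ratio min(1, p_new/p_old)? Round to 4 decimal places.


Ratio = p_new / p_old = 0.51 / 0.91 = 0.5604
Acceptance = min(1, 0.5604) = 0.5604

0.5604


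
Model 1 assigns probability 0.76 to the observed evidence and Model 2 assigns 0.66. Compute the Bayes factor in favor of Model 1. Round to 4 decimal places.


BF = P(data|M1) / P(data|M2)
= 0.76 / 0.66 = 1.1515

1.1515


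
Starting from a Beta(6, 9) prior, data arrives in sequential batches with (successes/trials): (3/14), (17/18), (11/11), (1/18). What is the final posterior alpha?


In sequential Bayesian updating, we sum all successes.
Total successes = 32
Final alpha = 6 + 32 = 38

38


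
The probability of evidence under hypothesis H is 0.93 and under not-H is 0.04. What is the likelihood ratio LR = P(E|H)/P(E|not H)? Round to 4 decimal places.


LR = 0.93 / 0.04
= 23.25

23.25


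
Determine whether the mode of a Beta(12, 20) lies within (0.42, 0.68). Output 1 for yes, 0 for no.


First find the mode: (a-1)/(a+b-2) = 0.3667
Is 0.3667 in (0.42, 0.68)? 0

0


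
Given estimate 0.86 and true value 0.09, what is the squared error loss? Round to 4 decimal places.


Squared error = (estimate - true)^2
Difference = 0.77
Loss = 0.77^2 = 0.5929

0.5929


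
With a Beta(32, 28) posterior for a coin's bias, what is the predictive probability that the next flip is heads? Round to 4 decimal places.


The predictive probability equals the posterior mean.
P(next = heads) = alpha / (alpha + beta)
= 32 / 60 = 0.5333

0.5333


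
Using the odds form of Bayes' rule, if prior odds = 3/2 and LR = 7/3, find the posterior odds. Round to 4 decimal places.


Bayes' rule in odds form: posterior odds = prior odds * LR
= (3 * 7) / (2 * 3)
= 21/6 = 3.5

3.5


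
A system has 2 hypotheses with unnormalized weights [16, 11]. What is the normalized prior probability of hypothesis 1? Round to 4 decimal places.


The normalized prior is the weight divided by the total.
Total weight = 27
P(H1) = 16 / 27 = 0.5926

0.5926


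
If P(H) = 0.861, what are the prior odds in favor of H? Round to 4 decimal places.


Prior odds = P(H) / (1 - P(H))
= 0.861 / 0.139
= 6.1942

6.1942


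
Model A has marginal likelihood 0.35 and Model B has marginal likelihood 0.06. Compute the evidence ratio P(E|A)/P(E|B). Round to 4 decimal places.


Evidence ratio = P(E|A) / P(E|B)
= 0.35 / 0.06
= 5.8333

5.8333


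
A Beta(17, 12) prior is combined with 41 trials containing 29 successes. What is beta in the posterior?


In conjugate updating:
beta_posterior = beta_prior + (n - k)
= 12 + (41 - 29)
= 12 + 12 = 24

24


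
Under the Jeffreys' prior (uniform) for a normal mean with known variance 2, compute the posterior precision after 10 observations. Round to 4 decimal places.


Prior precision = 0 (flat prior).
Post. prec. = 0 + n/var = 10/2 = 5.0

5.0


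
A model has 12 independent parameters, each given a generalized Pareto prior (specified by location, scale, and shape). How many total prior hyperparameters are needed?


Each generalized Pareto prior needs 3 hyperparameters (location, scale, and shape).
Total = 3 * 12 = 36

36


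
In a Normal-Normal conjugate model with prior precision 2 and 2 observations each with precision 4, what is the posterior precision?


Posterior precision = prior precision + n * observation precision
= 2 + 2 * 4
= 2 + 8 = 10

10


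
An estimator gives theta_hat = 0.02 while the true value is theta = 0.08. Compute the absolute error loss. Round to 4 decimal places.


The absolute error loss is |theta_hat - theta|
= |0.02 - 0.08|
= 0.06

0.06


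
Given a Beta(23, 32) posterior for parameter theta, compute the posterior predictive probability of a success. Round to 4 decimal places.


For a Beta-Bernoulli model, the predictive probability is the mean:
P(success) = 23/(23+32) = 23/55 = 0.4182

0.4182


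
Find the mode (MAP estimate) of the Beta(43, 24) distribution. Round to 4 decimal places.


For Beta(a,b) with a,b > 1:
Mode = (a-1)/(a+b-2) = (43-1)/(67-2)
= 42/65 = 0.6462

0.6462


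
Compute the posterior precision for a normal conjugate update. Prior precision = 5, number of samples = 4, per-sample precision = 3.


tau_post = tau_0 + n * tau
= 5 + 4 * 3 = 17

17


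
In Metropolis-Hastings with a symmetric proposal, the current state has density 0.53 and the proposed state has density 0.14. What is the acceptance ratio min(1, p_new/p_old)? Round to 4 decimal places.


Ratio = p_new / p_old = 0.14 / 0.53 = 0.2642
Acceptance = min(1, 0.2642) = 0.2642

0.2642


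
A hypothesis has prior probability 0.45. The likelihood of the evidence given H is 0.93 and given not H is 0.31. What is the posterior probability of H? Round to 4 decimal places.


Using Bayes' theorem:
P(E) = 0.45 * 0.93 + 0.55 * 0.31
P(E) = 0.589
P(H|E) = (0.45 * 0.93) / 0.589 = 0.7105

0.7105


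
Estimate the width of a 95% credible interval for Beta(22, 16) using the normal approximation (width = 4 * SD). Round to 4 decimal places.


For Beta(a,b): Var = ab/((a+b)^2(a+b+1))
Var = 0.0063, SD = 0.0791
Approximate 95% CI width = 4 * 0.0791 = 0.3162

0.3162


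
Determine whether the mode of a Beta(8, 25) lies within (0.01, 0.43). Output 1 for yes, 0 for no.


First find the mode: (a-1)/(a+b-2) = 0.2258
Is 0.2258 in (0.01, 0.43)? 1

1


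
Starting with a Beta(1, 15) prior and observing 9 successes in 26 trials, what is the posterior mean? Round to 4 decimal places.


Posterior parameters: alpha = 1 + 9 = 10
beta = 15 + 17 = 32
Posterior mean = alpha / (alpha + beta) = 10 / 42
= 0.2381

0.2381


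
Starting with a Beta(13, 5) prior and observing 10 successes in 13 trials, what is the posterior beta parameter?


Posterior beta = prior beta + failures
Failures = 13 - 10 = 3
beta_post = 5 + 3 = 8

8


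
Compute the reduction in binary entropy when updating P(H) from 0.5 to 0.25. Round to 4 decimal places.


H_before = -p*log2(p) - (1-p)*log2(1-p) for p=0.5: 1.0
H_after for p=0.25: 0.8113
Reduction = 1.0 - 0.8113 = 0.1887

0.1887


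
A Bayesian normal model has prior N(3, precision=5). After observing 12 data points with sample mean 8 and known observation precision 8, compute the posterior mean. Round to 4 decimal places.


Posterior mean = (prior_precision * prior_mean + n * data_precision * data_mean) / (prior_precision + n * data_precision)
Numerator = 5*3 + 12*8*8 = 783
Denominator = 5 + 12*8 = 101
Posterior mean = 7.7525

7.7525


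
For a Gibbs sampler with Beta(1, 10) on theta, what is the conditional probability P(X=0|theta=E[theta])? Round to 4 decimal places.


E[theta] = 1/(1+10) = 0.0909
P(X=0|theta) = 1 - theta = 0.9091

0.9091


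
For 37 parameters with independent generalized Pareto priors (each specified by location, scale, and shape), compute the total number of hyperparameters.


A generalized Pareto prior has 3 hyperparameters per parameter.
Total = 37 * 3 = 111

111


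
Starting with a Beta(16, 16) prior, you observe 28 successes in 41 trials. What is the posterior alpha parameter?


For a Beta-Binomial conjugate model:
Posterior alpha = prior alpha + number of successes
= 16 + 28 = 44

44


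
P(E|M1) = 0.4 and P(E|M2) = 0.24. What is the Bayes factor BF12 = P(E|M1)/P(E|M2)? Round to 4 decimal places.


Bayes factor BF12 = P(E|M1) / P(E|M2)
= 0.4 / 0.24
= 1.6667

1.6667


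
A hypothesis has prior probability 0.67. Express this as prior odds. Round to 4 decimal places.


Odds = P(H) / P(not H) = 0.67 / 0.33
= 2.0303

2.0303


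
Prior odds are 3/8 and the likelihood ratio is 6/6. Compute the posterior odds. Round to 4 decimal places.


Posterior odds = prior odds * likelihood ratio
= (3/8) * (6/6)
= 18 / 48
= 0.375

0.375


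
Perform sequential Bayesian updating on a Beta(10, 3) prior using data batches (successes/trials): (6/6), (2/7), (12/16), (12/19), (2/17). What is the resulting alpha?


Accumulate successes: 34
Posterior alpha = prior alpha + sum of successes
= 10 + 34 = 44

44


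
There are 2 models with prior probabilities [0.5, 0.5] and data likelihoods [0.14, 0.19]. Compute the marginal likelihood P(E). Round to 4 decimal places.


P(E) = sum over models of P(M_i) * P(E|M_i)
= 0.5*0.14 + 0.5*0.19
= 0.165

0.165


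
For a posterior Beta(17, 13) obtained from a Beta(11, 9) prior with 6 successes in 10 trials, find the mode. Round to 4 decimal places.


Mode = (alpha - 1) / (alpha + beta - 2)
= 16 / 28
= 0.5714

0.5714


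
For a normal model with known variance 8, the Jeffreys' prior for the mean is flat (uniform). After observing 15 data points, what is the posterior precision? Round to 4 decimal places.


Jeffreys' prior for normal mean (known variance) is flat.
Prior precision = 0.
Posterior precision = prior_prec + n/sigma^2 = 0 + 15/8
= 1.875

1.875


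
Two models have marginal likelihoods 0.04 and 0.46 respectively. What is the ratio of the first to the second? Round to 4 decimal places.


Evidence ratio = 0.04 / 0.46
= 0.087

0.087


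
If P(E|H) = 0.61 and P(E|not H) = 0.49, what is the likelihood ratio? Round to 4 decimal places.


Likelihood ratio = P(E|H) / P(E|not H)
= 0.61 / 0.49
= 1.2449

1.2449


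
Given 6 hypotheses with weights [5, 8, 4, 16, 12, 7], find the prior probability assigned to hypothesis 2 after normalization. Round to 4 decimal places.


To normalize, divide each weight by the sum of all weights.
Sum = 52
Prior(H2) = 8/52 = 0.1538

0.1538


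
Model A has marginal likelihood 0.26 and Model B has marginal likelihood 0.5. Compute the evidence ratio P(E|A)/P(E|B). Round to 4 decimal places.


Evidence ratio = P(E|A) / P(E|B)
= 0.26 / 0.5
= 0.52

0.52


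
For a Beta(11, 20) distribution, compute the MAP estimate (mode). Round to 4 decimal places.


MAP = mode = (a-1)/(a+b-2)
= (11-1)/(11+20-2)
= 10/29 = 0.3448

0.3448


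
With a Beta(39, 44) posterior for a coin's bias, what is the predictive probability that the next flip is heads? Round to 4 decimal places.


The predictive probability equals the posterior mean.
P(next = heads) = alpha / (alpha + beta)
= 39 / 83 = 0.4699

0.4699


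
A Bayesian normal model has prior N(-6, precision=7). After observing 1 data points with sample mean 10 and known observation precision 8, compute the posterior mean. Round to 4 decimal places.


Posterior mean = (prior_precision * prior_mean + n * data_precision * data_mean) / (prior_precision + n * data_precision)
Numerator = 7*-6 + 1*8*10 = 38
Denominator = 7 + 1*8 = 15
Posterior mean = 2.5333

2.5333


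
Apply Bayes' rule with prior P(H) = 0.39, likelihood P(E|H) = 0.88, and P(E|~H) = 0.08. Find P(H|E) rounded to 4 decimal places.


Step 1: Compute marginal P(E) = P(E|H)P(H) + P(E|~H)P(~H)
= 0.88*0.39 + 0.08*0.61 = 0.392
Step 2: P(H|E) = P(E|H)P(H)/P(E) = 0.3432/0.392
= 0.8755

0.8755


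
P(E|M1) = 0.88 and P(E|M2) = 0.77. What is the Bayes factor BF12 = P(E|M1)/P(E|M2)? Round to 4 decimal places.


Bayes factor BF12 = P(E|M1) / P(E|M2)
= 0.88 / 0.77
= 1.1429

1.1429


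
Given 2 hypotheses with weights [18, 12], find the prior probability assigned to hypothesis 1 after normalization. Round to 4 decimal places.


To normalize, divide each weight by the sum of all weights.
Sum = 30
Prior(H1) = 18/30 = 0.6

0.6


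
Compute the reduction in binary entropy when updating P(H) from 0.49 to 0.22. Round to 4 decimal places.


H_before = -p*log2(p) - (1-p)*log2(1-p) for p=0.49: 0.9997
H_after for p=0.22: 0.7602
Reduction = 0.9997 - 0.7602 = 0.2395

0.2395


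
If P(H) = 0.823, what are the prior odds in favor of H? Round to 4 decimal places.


Prior odds = P(H) / (1 - P(H))
= 0.823 / 0.177
= 4.6497

4.6497


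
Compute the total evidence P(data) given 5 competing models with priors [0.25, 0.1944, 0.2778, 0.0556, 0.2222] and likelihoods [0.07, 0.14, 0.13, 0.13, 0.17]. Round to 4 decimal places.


Marginal likelihood = sum P(model_i) * P(data|model_i)
Model 1: 0.25 * 0.07 = 0.0175
Model 2: 0.1944 * 0.14 = 0.0272
Model 3: 0.2778 * 0.13 = 0.0361
Model 4: 0.0556 * 0.13 = 0.0072
Model 5: 0.2222 * 0.17 = 0.0378
Total = 0.1258

0.1258


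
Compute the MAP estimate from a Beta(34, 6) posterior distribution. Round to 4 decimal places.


MAP = mode of Beta distribution
= (alpha - 1)/(alpha + beta - 2)
= (34-1)/(34+6-2)
= 33/38 = 0.8684

0.8684


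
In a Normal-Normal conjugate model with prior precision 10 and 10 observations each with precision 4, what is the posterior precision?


Posterior precision = prior precision + n * observation precision
= 10 + 10 * 4
= 10 + 40 = 50

50


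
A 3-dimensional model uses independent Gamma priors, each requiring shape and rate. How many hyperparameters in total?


Per parameter: 2 (shape and rate).
Total = 3 * 2 = 6

6


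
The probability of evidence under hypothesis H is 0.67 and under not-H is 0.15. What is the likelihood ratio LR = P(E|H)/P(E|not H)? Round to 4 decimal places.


LR = 0.67 / 0.15
= 4.4667

4.4667


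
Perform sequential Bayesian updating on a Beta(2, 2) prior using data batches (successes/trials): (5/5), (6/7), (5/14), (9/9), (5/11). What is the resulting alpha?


Accumulate successes: 30
Posterior alpha = prior alpha + sum of successes
= 2 + 30 = 32

32


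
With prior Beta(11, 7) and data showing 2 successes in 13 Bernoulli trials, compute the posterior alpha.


Conjugate update: alpha_posterior = alpha_prior + k
= 11 + 2 = 13

13


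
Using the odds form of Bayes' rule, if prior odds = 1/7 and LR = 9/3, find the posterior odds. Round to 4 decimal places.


Bayes' rule in odds form: posterior odds = prior odds * LR
= (1 * 9) / (7 * 3)
= 9/21 = 0.4286

0.4286


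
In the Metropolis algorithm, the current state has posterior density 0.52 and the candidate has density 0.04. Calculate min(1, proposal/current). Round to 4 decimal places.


Ratio = 0.04/0.52 = 0.0769
Acceptance probability = min(1, 0.0769)
= 0.0769

0.0769


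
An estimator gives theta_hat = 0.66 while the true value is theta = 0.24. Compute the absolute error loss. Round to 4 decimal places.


The absolute error loss is |theta_hat - theta|
= |0.66 - 0.24|
= 0.42

0.42


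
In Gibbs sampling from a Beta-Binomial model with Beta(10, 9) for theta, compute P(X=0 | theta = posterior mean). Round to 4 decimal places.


Posterior mean = alpha/(alpha+beta) = 10/19 = 0.5263
P(X=0|theta=mean) = 1 - theta = 0.4737

0.4737


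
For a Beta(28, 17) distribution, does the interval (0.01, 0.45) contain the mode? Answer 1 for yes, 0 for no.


Mode of Beta(a,b) = (a-1)/(a+b-2)
= (28-1)/(28+17-2) = 0.6279
Check: 0.01 <= 0.6279 <= 0.45?
Result: 0

0


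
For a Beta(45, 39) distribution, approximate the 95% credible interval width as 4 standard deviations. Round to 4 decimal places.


Variance of Beta(a,b) = ab / ((a+b)^2 * (a+b+1))
= 45*39 / ((84)^2 * 85)
= 0.0029
SD = sqrt(0.0029) = 0.0541
Width = 4 * SD = 0.2164

0.2164


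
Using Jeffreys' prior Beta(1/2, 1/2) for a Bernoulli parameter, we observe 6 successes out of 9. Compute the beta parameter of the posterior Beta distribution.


Conjugate update: Beta(0.5 + k, 0.5 + n - k).
k = 6, n - k = 3
Posterior beta = 0.5 + (n - k) = 0.5 + 3 = 3.5

3.5


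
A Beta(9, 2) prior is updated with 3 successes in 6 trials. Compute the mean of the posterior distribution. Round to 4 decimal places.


After update: Beta(12, 5)
Mean = 12 / (12 + 5) = 12 / 17
= 0.7059

0.7059


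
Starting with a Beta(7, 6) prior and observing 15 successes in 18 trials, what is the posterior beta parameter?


Posterior beta = prior beta + failures
Failures = 18 - 15 = 3
beta_post = 6 + 3 = 9

9


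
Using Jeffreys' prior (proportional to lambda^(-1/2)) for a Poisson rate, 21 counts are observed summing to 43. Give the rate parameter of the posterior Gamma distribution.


Conjugate update: Gamma(prior_shape + S, prior_rate + n).
Prior shape = 0.5, prior rate = 0.
Posterior rate = 0 + n = 21

21.0


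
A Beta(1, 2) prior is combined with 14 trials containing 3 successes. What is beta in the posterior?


In conjugate updating:
beta_posterior = beta_prior + (n - k)
= 2 + (14 - 3)
= 2 + 11 = 13

13


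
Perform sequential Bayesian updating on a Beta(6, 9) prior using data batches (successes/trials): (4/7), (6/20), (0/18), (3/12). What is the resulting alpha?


Accumulate successes: 13
Posterior alpha = prior alpha + sum of successes
= 6 + 13 = 19

19


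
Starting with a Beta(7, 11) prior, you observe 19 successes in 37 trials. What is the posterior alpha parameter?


For a Beta-Binomial conjugate model:
Posterior alpha = prior alpha + number of successes
= 7 + 19 = 26

26


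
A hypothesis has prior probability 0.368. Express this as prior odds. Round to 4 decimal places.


Odds = P(H) / P(not H) = 0.368 / 0.632
= 0.5823

0.5823


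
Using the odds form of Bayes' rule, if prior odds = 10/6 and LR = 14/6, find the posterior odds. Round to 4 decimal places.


Bayes' rule in odds form: posterior odds = prior odds * LR
= (10 * 14) / (6 * 6)
= 140/36 = 3.8889

3.8889


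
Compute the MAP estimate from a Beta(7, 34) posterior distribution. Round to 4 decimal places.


MAP = mode of Beta distribution
= (alpha - 1)/(alpha + beta - 2)
= (7-1)/(7+34-2)
= 6/39 = 0.1538

0.1538


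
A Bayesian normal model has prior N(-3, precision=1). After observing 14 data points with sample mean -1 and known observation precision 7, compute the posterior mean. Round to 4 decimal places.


Posterior mean = (prior_precision * prior_mean + n * data_precision * data_mean) / (prior_precision + n * data_precision)
Numerator = 1*-3 + 14*7*-1 = -101
Denominator = 1 + 14*7 = 99
Posterior mean = -1.0202

-1.0202


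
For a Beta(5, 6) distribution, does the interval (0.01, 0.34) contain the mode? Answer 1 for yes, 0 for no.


Mode of Beta(a,b) = (a-1)/(a+b-2)
= (5-1)/(5+6-2) = 0.4444
Check: 0.01 <= 0.4444 <= 0.34?
Result: 0

0


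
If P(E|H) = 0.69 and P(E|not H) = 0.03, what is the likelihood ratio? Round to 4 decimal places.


Likelihood ratio = P(E|H) / P(E|not H)
= 0.69 / 0.03
= 23.0

23.0


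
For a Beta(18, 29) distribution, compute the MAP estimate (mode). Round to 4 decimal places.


MAP = mode = (a-1)/(a+b-2)
= (18-1)/(18+29-2)
= 17/45 = 0.3778

0.3778


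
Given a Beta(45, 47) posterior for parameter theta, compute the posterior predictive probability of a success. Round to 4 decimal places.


For a Beta-Bernoulli model, the predictive probability is the mean:
P(success) = 45/(45+47) = 45/92 = 0.4891

0.4891


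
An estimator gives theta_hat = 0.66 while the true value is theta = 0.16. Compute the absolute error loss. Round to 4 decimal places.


The absolute error loss is |theta_hat - theta|
= |0.66 - 0.16|
= 0.5

0.5


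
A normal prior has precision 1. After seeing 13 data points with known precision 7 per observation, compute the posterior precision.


In the conjugate normal model, precisions add:
tau_posterior = tau_prior + n * tau_data
= 1 + 13*7 = 92

92


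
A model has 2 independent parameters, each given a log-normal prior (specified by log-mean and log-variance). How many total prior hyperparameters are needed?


Each log-normal prior needs 2 hyperparameters (log-mean and log-variance).
Total = 2 * 2 = 4

4


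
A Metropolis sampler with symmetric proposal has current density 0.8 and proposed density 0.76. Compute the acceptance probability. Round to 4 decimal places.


For symmetric proposals, acceptance = min(1, pi(x*)/pi(x))
= min(1, 0.76/0.8)
= min(1, 0.95) = 0.95

0.95


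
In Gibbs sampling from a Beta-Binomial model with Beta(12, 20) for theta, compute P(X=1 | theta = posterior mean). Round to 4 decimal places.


Posterior mean = alpha/(alpha+beta) = 12/32 = 0.375
P(X=1|theta=mean) = theta = 0.375

0.375


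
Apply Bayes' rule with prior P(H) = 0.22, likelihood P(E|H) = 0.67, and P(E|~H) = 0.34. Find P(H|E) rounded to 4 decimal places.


Step 1: Compute marginal P(E) = P(E|H)P(H) + P(E|~H)P(~H)
= 0.67*0.22 + 0.34*0.78 = 0.4126
Step 2: P(H|E) = P(E|H)P(H)/P(E) = 0.1474/0.4126
= 0.3572

0.3572


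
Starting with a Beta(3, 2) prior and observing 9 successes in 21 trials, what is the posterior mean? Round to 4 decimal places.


Posterior parameters: alpha = 3 + 9 = 12
beta = 2 + 12 = 14
Posterior mean = alpha / (alpha + beta) = 12 / 26
= 0.4615

0.4615


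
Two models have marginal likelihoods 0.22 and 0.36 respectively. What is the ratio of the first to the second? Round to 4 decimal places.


Evidence ratio = 0.22 / 0.36
= 0.6111

0.6111


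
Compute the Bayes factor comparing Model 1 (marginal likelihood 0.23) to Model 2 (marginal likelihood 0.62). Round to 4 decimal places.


BF12 = marginal likelihood of M1 / marginal likelihood of M2
= 0.23/0.62
= 0.371

0.371


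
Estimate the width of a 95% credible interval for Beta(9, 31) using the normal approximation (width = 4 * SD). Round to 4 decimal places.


For Beta(a,b): Var = ab/((a+b)^2(a+b+1))
Var = 0.0043, SD = 0.0652
Approximate 95% CI width = 4 * 0.0652 = 0.2609

0.2609


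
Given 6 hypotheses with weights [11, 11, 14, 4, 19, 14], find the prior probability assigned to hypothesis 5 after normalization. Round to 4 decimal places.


To normalize, divide each weight by the sum of all weights.
Sum = 73
Prior(H5) = 19/73 = 0.2603

0.2603


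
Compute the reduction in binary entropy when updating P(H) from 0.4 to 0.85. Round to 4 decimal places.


H_before = -p*log2(p) - (1-p)*log2(1-p) for p=0.4: 0.971
H_after for p=0.85: 0.6098
Reduction = 0.971 - 0.6098 = 0.3611

0.3611


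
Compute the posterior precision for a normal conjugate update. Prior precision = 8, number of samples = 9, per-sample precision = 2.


tau_post = tau_0 + n * tau
= 8 + 9 * 2 = 26

26


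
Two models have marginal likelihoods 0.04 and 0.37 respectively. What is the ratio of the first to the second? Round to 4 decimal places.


Evidence ratio = 0.04 / 0.37
= 0.1081

0.1081


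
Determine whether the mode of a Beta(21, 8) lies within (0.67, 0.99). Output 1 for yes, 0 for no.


First find the mode: (a-1)/(a+b-2) = 0.7407
Is 0.7407 in (0.67, 0.99)? 1

1


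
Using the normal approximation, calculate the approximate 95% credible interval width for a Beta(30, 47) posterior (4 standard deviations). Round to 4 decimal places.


Var(Beta) = 30*47/(77^2 * 78) = 0.003
SD = 0.0552
Width ~ 4*SD = 0.2209

0.2209


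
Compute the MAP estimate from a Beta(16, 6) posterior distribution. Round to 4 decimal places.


MAP = mode of Beta distribution
= (alpha - 1)/(alpha + beta - 2)
= (16-1)/(16+6-2)
= 15/20 = 0.75

0.75


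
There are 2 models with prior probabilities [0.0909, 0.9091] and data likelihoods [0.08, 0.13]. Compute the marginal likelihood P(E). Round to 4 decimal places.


P(E) = sum over models of P(M_i) * P(E|M_i)
= 0.0909*0.08 + 0.9091*0.13
= 0.1255

0.1255


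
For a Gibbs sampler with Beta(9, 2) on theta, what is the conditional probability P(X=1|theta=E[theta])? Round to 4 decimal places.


E[theta] = 9/(9+2) = 0.8182
P(X=1|theta) = theta = 0.8182

0.8182


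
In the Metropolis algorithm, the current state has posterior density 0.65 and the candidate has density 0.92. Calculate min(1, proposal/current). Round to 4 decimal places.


Ratio = 0.92/0.65 = 1.4154
Acceptance probability = min(1, 1.4154)
= 1.0

1.0
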